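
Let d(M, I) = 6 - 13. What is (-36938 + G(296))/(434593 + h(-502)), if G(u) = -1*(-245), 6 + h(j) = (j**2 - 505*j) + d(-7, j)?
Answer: -36693/940094 ≈ -0.039031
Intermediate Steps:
d(M, I) = -7
h(j) = -13 + j**2 - 505*j (h(j) = -6 + ((j**2 - 505*j) - 7) = -6 + (-7 + j**2 - 505*j) = -13 + j**2 - 505*j)
G(u) = 245
(-36938 + G(296))/(434593 + h(-502)) = (-36938 + 245)/(434593 + (-13 + (-502)**2 - 505*(-502))) = -36693/(434593 + (-13 + 252004 + 253510)) = -36693/(434593 + 505501) = -36693/940094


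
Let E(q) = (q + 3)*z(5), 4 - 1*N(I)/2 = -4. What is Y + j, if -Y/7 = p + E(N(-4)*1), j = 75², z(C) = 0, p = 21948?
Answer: -148011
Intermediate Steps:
N(I) = 16 (N(I) = 8 - 2*(-4) = 8 + 8 = 16)
j = 5625
E(q) = 0 (E(q) = (q + 3)*0 = (3 + q)*0 = 0)
Y = -153636 (Y = -7*(21948 + 0) = -7*21948 = -153636)
Y + j = -153636 + 5625 = -148011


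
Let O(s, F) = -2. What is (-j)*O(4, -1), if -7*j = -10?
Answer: 20/7 ≈ 2.8571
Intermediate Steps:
j = 10/7 (j = -1/7*(-10) = 10/7 ≈ 1.4286)
(-j)*O(4, -1) = -1*10/7*(-2) = -10/7*(-2) = 20/7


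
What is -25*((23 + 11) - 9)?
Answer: -625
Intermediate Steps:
-25*((23 + 11) - 9) = -25*(34 - 9) = -25*25 = -625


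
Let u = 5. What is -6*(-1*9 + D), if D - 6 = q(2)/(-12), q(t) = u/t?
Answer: 77/4 ≈ 19.250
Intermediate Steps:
q(t) = 5/t
D = 139/24 (D = 6 + (5/2)/(-12) = 6 + (5*(1/2))*(-1/12) = 6 + (5/2)*(-1/12) = 6 - 5/24 = 139/24 ≈ 5.7917)
-6*(-1*9 + D) = -6*(-1*9 + 139/24) = -6*(-9 + 139/24) = -6*(-77/24) = 77/4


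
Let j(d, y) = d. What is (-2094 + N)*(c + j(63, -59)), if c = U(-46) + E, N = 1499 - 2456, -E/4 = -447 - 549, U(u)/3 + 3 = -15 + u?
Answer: -11761605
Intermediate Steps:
U(u) = -54 + 3*u (U(u) = -9 + 3*(-15 + u) = -9 + (-45 + 3*u) = -54 + 3*u)
E = 3984 (E = -4*(-447 - 549) = -4*(-996) = 3984)
N = -957
c = 3792 (c = (-54 + 3*(-46)) + 3984 = (-54 - 138) + 3984 = -192 + 3984 = 3792)
(-2094 + N)*(c + j(63, -59)) = (-2094 - 957)*(3792 + 63) = -3051*3855 = -11761605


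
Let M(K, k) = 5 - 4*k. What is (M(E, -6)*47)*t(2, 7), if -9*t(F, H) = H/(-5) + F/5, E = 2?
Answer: 1363/9 ≈ 151.44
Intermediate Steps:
t(F, H) = -F/45 + H/45 (t(F, H) = -(H/(-5) + F/5)/9 = -(H*(-⅕) + F*(⅕))/9 = -(-H/5 + F/5)/9 = -F/45 + H/45)
(M(E, -6)*47)*t(2, 7) = ((5 - 4*(-6))*47)*(-1/45*2 + (1/45)*7) = ((5 + 24)*47)*(-2/45 + 7/45) = (29*47)*(⅑) = 1363*(⅑) = 1363/9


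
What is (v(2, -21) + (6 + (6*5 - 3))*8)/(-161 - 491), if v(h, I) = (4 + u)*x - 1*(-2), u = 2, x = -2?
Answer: -127/326 ≈ -0.38957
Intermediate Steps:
v(h, I) = -10 (v(h, I) = (4 + 2)*(-2) - 1*(-2) = 6*(-2) + 2 = -12 + 2 = -10)
(v(2, -21) + (6 + (6*5 - 3))*8)/(-161 - 491) = (-10 + (6 + (6*5 - 3))*8)/(-161 - 491) = (-10 + (6 + (30 - 3))*8)/(-652) = (-10 + (6 + 27)*8)*(-1/652) = (-10 + 33*8)*(-1/652) = (-10 + 264)*(-1/652) = 254*(-1/652) = -127/326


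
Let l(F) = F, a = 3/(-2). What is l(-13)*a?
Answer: 39/2 ≈ 19.500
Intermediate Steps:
a = -3/2 (a = 3*(-1/2) = -3/2 ≈ -1.5000)
l(-13)*a = -13*(-3/2) = 39/2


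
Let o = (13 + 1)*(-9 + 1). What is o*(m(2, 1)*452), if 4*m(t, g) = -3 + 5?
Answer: -25312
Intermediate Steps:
m(t, g) = ½ (m(t, g) = (-3 + 5)/4 = (¼)*2 = ½)
o = -112 (o = 14*(-8) = -112)
o*(m(2, 1)*452) = -56*452 = -112*226 = -25312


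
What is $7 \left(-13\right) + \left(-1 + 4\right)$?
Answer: $-88$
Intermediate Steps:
$7 \left(-13\right) + \left(-1 + 4\right) = -91 + 3 = -88$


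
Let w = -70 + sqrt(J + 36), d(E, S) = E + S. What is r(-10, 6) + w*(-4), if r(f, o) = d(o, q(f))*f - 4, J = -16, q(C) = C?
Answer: 316 - 8*sqrt(5) ≈ 298.11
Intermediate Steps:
w = -70 + 2*sqrt(5) (w = -70 + sqrt(-16 + 36) = -70 + sqrt(20) = -70 + 2*sqrt(5) ≈ -65.528)
r(f, o) = -4 + f*(f + o) (r(f, o) = (o + f)*f - 4 = (f + o)*f - 4 = f*(f + o) - 4 = -4 + f*(f + o))
r(-10, 6) + w*(-4) = (-4 - 10*(-10 + 6)) + (-70 + 2*sqrt(5))*(-4) = (-4 - 10*(-4)) + (280 - 8*sqrt(5)) = (-4 + 40) + (280 - 8*sqrt(5)) = 36 + (280 - 8*sqrt(5)) = 316 - 8*sqrt(5)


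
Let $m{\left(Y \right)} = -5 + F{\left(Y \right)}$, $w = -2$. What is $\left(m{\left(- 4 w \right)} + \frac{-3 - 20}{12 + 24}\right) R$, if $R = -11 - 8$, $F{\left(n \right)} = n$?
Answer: $- \frac{1615}{36} \approx -44.861$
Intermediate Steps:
$R = -19$ ($R = -11 - 8 = -19$)
$m{\left(Y \right)} = -5 + Y$
$\left(m{\left(- 4 w \right)} + \frac{-3 - 20}{12 + 24}\right) R = \left(\left(-5 - -8\right) + \frac{-3 - 20}{12 + 24}\right) \left(-19\right) = \left(\left(-5 + 8\right) - \frac{23}{36}\right) \left(-19\right) = \left(3 - \frac{23}{36}\right) \left(-19\right) = \frac{85}{36} \left(-19\right) = - \frac{1615}{36}$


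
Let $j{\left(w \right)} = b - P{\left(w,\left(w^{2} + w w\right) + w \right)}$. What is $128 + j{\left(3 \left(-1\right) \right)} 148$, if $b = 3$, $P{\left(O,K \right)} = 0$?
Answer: $572$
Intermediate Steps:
$j{\left(w \right)} = 3$ ($j{\left(w \right)} = 3 - 0 = 3 + 0 = 3$)
$128 + j{\left(3 \left(-1\right) \right)} 148 = 128 + 3 \cdot 148 = 128 + 444 = 572$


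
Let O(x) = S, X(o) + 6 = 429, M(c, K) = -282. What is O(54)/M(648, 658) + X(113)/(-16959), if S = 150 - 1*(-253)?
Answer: -2317921/1594146 ≈ -1.4540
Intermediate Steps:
X(o) = 423 (X(o) = -6 + 429 = 423)
S = 403 (S = 150 + 253 = 403)
O(x) = 403
O(54)/M(648, 658) + X(113)/(-16959) = 403/(-282) + 423/(-16959) = 403*(-1/282) + 423*(-1/16959) = -403/282 - 141/5653 = -2317921/1594146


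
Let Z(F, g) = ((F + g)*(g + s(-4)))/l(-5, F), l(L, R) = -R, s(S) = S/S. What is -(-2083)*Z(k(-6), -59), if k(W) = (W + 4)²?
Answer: -3322385/2 ≈ -1.6612e+6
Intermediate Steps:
s(S) = 1
k(W) = (4 + W)²
Z(F, g) = -(1 + g)*(F + g)/F (Z(F, g) = ((F + g)*(g + 1))/((-F)) = ((F + g)*(1 + g))*(-1/F) = ((1 + g)*(F + g))*(-1/F) = -(1 + g)*(F + g)/F)
-(-2083)*Z(k(-6), -59) = -(-2083)*(-(4 - 6)² - 1*(-59) - 1*(-59)² - 1*(4 - 6)²*(-59))/((4 - 6)²) = -(-2083)*(-1*(-2)² + 59 - 1*3481 - 1*(-2)²*(-59))/((-2)²) = -(-2083)*(-1*4 + 59 - 3481 - 1*4*(-59))/4 = -(-2083)*(-4 + 59 - 3481 + 236)/4 = -(-2083)*(¼)*(-3190) = -(-2083)*(-1595)/2 = -1*3322385/2 = -3322385/2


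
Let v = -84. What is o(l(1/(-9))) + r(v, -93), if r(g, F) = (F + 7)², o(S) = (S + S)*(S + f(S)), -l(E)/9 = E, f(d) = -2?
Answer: 7394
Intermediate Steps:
l(E) = -9*E
o(S) = 2*S*(-2 + S) (o(S) = (S + S)*(S - 2) = (2*S)*(-2 + S) = 2*S*(-2 + S))
r(g, F) = (7 + F)²
o(l(1/(-9))) + r(v, -93) = 2*(-9/(-9))*(-2 - 9/(-9)) + (7 - 93)² = 2*(-9*(-⅑))*(-2 - 9*(-⅑)) + (-86)² = 2*1*(-2 + 1) + 7396 = 2*1*(-1) + 7396 = -2 + 7396 = 7394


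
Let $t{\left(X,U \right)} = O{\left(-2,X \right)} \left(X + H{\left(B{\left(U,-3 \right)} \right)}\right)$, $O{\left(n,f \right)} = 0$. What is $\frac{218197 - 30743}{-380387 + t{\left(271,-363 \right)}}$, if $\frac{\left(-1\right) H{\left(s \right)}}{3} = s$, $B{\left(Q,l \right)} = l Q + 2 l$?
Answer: $- \frac{187454}{380387} \approx -0.4928$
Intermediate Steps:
$B{\left(Q,l \right)} = 2 l + Q l$ ($B{\left(Q,l \right)} = Q l + 2 l = 2 l + Q l$)
$H{\left(s \right)} = - 3 s$
$t{\left(X,U \right)} = 0$ ($t{\left(X,U \right)} = 0 \left(X - 3 \left(- 3 \left(2 + U\right)\right)\right) = 0 \left(X - 3 \left(-6 - 3 U\right)\right) = 0 \left(X + \left(18 + 9 U\right)\right) = 0 \left(18 + X + 9 U\right) = 0$)
$\frac{218197 - 30743}{-380387 + t{\left(271,-363 \right)}} = \frac{218197 - 30743}{-380387 + 0} = \frac{187454}{-380387} = 187454 \left(- \frac{1}{380387}\right) = - \frac{187454}{380387}$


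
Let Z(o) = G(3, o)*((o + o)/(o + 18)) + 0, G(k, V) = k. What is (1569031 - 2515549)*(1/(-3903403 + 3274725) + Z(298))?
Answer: -132994764768633/24832781 ≈ -5.3556e+6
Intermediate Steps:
Z(o) = 6*o/(18 + o) (Z(o) = 3*((o + o)/(o + 18)) + 0 = 3*((2*o)/(18 + o)) + 0 = 3*(2*o/(18 + o)) + 0 = 6*o/(18 + o) + 0 = 6*o/(18 + o))
(1569031 - 2515549)*(1/(-3903403 + 3274725) + Z(298)) = (1569031 - 2515549)*(1/(-3903403 + 3274725) + 6*298/(18 + 298)) = -946518*(1/(-628678) + 6*298/316) = -946518*(-1/628678 + 6*298*(1/316)) = -946518*(-1/628678 + 447/79) = -946518*281018987/49665562 = -132994764768633/24832781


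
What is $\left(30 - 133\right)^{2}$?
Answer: $10609$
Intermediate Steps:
$\left(30 - 133\right)^{2} = \left(-103\right)^{2} = 10609$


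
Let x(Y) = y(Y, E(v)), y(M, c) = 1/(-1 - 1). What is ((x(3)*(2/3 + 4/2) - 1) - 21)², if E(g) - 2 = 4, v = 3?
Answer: 4900/9 ≈ 544.44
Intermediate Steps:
E(g) = 6 (E(g) = 2 + 4 = 6)
y(M, c) = -½ (y(M, c) = 1/(-2) = -½)
x(Y) = -½
((x(3)*(2/3 + 4/2) - 1) - 21)² = ((-(2/3 + 4/2)/2 - 1) - 21)² = ((-(2*(⅓) + 4*(½))/2 - 1) - 21)² = ((-(⅔ + 2)/2 - 1) - 21)² = ((-½*8/3 - 1) - 21)² = ((-4/3 - 1) - 21)² = (-7/3 - 21)² = (-70/3)² = 4900/9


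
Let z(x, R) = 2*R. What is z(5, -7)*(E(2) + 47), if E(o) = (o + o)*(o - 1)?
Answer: -714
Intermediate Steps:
E(o) = 2*o*(-1 + o) (E(o) = (2*o)*(-1 + o) = 2*o*(-1 + o))
z(5, -7)*(E(2) + 47) = (2*(-7))*(2*2*(-1 + 2) + 47) = -14*(2*2*1 + 47) = -14*(4 + 47) = -14*51 = -714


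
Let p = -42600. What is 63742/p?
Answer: -31871/21300 ≈ -1.4963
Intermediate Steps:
63742/p = 63742/(-42600) = 63742*(-1/42600) = -31871/21300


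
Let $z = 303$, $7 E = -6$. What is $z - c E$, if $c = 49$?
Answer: $345$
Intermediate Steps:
$E = - \frac{6}{7}$ ($E = \frac{1}{7} \left(-6\right) = - \frac{6}{7} \approx -0.85714$)
$z - c E = 303 - 49 \left(- \frac{6}{7}\right) = 303 - -42 = 303 + 42 = 345$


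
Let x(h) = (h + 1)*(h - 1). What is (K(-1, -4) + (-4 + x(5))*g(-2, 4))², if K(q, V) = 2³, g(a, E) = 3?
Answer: 4624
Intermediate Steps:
K(q, V) = 8
x(h) = (1 + h)*(-1 + h)
(K(-1, -4) + (-4 + x(5))*g(-2, 4))² = (8 + (-4 + (-1 + 5²))*3)² = (8 + (-4 + (-1 + 25))*3)² = (8 + (-4 + 24)*3)² = (8 + 20*3)² = (8 + 60)² = 68² = 4624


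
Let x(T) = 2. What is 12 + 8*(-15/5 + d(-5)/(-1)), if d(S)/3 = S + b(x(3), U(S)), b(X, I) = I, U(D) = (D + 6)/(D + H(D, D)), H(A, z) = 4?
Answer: 132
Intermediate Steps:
U(D) = (6 + D)/(4 + D) (U(D) = (D + 6)/(D + 4) = (6 + D)/(4 + D))
d(S) = 3*S + 3*(6 + S)/(4 + S) (d(S) = 3*(S + (6 + S)/(4 + S)) = 3*S + 3*(6 + S)/(4 + S))
12 + 8*(-15/5 + d(-5)/(-1)) = 12 + 8*(-15/5 + (3*(6 + (-5)² + 5*(-5))/(4 - 5))/(-1)) = 12 + 8*(-15*⅕ + (3*(6 + 25 - 25)/(-1))*(-1)) = 12 + 8*(-3 + (3*(-1)*6)*(-1)) = 12 + 8*(-3 - 18*(-1)) = 12 + 8*(-3 + 18) = 12 + 8*15 = 12 + 120 = 132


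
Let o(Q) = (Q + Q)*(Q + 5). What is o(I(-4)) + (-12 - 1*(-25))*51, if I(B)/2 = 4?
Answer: 871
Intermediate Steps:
I(B) = 8 (I(B) = 2*4 = 8)
o(Q) = 2*Q*(5 + Q) (o(Q) = (2*Q)*(5 + Q) = 2*Q*(5 + Q))
o(I(-4)) + (-12 - 1*(-25))*51 = 2*8*(5 + 8) + (-12 - 1*(-25))*51 = 2*8*13 + (-12 + 25)*51 = 208 + 13*51 = 208 + 663 = 871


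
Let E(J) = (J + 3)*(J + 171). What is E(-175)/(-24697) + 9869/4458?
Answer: 240667589/110099226 ≈ 2.1859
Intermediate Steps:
E(J) = (3 + J)*(171 + J)
E(-175)/(-24697) + 9869/4458 = (513 + (-175)² + 174*(-175))/(-24697) + 9869/4458 = (513 + 30625 - 30450)*(-1/24697) + 9869*(1/4458) = 688*(-1/24697) + 9869/4458 = -688/24697 + 9869/4458 = 240667589/110099226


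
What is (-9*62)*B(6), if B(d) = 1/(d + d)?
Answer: -93/2 ≈ -46.500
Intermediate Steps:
B(d) = 1/(2*d)
(-9*62)*B(6) = (-9*62)*((½)/6) = -279/6 = -558*1/12 = -93/2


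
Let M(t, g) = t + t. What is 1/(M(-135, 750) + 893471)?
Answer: 1/893201 ≈ 1.1196e-6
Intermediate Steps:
M(t, g) = 2*t
1/(M(-135, 750) + 893471) = 1/(2*(-135) + 893471) = 1/(-270 + 893471) = 1/893201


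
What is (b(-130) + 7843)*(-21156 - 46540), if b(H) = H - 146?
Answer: -512255632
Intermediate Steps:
b(H) = -146 + H
(b(-130) + 7843)*(-21156 - 46540) = ((-146 - 130) + 7843)*(-21156 - 46540) = (-276 + 7843)*(-67696) = 7567*(-67696) = -512255632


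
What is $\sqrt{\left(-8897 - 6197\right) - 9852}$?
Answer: $i \sqrt{24946} \approx 157.94 i$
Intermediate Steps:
$\sqrt{\left(-8897 - 6197\right) - 9852} = \sqrt{-15094 - 9852} = \sqrt{-24946} = i \sqrt{24946}$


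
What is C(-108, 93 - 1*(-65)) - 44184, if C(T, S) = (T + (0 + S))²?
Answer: -41684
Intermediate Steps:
C(T, S) = (S + T)² (C(T, S) = (T + S)² = (S + T)²)
C(-108, 93 - 1*(-65)) - 44184 = ((93 - 1*(-65)) - 108)² - 44184 = ((93 + 65) - 108)² - 44184 = (158 - 108)² - 44184 = 50² - 44184 = 2500 - 44184 = -41684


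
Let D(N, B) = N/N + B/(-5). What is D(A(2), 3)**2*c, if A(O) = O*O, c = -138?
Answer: -552/25 ≈ -22.080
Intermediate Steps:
A(O) = O**2
D(N, B) = 1 - B/5 (D(N, B) = 1 + B*(-1/5) = 1 - B/5)
D(A(2), 3)**2*c = (1 - 1/5*3)**2*(-138) = (1 - 3/5)**2*(-138) = (2/5)**2*(-138) = (4/25)*(-138) = -552/25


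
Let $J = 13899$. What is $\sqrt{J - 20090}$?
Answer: $i \sqrt{6191} \approx 78.683 i$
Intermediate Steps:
$\sqrt{J - 20090} = \sqrt{13899 - 20090} = \sqrt{-6191} = i \sqrt{6191}$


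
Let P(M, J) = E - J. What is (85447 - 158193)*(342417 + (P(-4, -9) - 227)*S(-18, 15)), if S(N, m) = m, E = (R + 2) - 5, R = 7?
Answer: -24675952422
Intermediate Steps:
E = 4 (E = (7 + 2) - 5 = 9 - 5 = 4)
P(M, J) = 4 - J
(85447 - 158193)*(342417 + (P(-4, -9) - 227)*S(-18, 15)) = (85447 - 158193)*(342417 + ((4 - 1*(-9)) - 227)*15) = -72746*(342417 + ((4 + 9) - 227)*15) = -72746*(342417 + (13 - 227)*15) = -72746*(342417 - 214*15) = -72746*(342417 - 3210) = -72746*339207 = -24675952422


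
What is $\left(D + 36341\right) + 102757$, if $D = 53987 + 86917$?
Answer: $280002$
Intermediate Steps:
$D = 140904$
$\left(D + 36341\right) + 102757 = \left(140904 + 36341\right) + 102757 = 177245 + 102757 = 280002$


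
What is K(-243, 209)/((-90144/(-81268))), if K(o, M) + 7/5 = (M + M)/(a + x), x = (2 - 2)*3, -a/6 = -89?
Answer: -2092651/3760695 ≈ -0.55645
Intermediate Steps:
a = 534 (a = -6*(-89) = 534)
x = 0 (x = 0*3 = 0)
K(o, M) = -7/5 + M/267 (K(o, M) = -7/5 + (M + M)/(534 + 0) = -7/5 + (2*M)/534 = -7/5 + (2*M)*(1/534) = -7/5 + M/267)
K(-243, 209)/((-90144/(-81268))) = (-7/5 + (1/267)*209)/((-90144/(-81268))) = (-7/5 + 209/267)/((-90144*(-1/81268))) = -824/(1335*22536/20317) = -824/1335*20317/22536 = -2092651/3760695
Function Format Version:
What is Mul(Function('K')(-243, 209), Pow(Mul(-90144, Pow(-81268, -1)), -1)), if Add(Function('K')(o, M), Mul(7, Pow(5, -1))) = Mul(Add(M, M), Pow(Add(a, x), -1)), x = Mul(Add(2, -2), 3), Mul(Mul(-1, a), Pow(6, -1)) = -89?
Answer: Rational(-2092651, 3760695) ≈ -0.55645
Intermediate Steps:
a = 534 (a = Mul(-6, -89) = 534)
x = 0 (x = Mul(0, 3) = 0)
Function('K')(o, M) = Add(Rational(-7, 5), Mul(Rational(1, 267), M)) (Function('K')(o, M) = Add(Rational(-7, 5), Mul(Add(M, M), Pow(Add(534, 0), -1))) = Add(Rational(-7, 5), Mul(Mul(2, M), Pow(534, -1))) = Add(Rational(-7, 5), Mul(Mul(2, M), Rational(1, 534))) = Add(Rational(-7, 5), Mul(Rational(1, 267), M)))
Mul(Function('K')(-243, 209), Pow(Mul(-90144, Pow(-81268, -1)), -1)) = Mul(Add(Rational(-7, 5), Mul(Rational(1, 267), 209)), Pow(Mul(-90144, Pow(-81268, -1)), -1)) = Mul(Add(Rational(-7, 5), Rational(209, 267)), Pow(Mul(-90144, Rational(-1, 81268)), -1)) = Mul(Rational(-824, 1335), Pow(Rational(22536, 20317), -1)) = Mul(Rational(-824, 1335), Rational(20317, 22536)) = Rational(-2092651, 3760695)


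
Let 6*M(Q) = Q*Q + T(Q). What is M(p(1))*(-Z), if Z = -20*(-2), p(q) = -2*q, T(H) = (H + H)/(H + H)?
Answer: -100/3 ≈ -33.333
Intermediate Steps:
T(H) = 1 (T(H) = (2*H)/((2*H)) = (2*H)*(1/(2*H)) = 1)
Z = 40
M(Q) = 1/6 + Q**2/6 (M(Q) = (Q*Q + 1)/6 = (Q**2 + 1)/6 = (1 + Q**2)/6 = 1/6 + Q**2/6)
M(p(1))*(-Z) = (1/6 + (-2*1)**2/6)*(-1*40) = (1/6 + (1/6)*(-2)**2)*(-40) = (1/6 + (1/6)*4)*(-40) = (1/6 + 2/3)*(-40) = (5/6)*(-40) = -100/3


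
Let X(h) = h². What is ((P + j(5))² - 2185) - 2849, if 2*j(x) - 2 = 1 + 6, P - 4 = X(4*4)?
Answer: 259705/4 ≈ 64926.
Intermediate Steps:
P = 260 (P = 4 + (4*4)² = 4 + 16² = 4 + 256 = 260)
j(x) = 9/2 (j(x) = 1 + (1 + 6)/2 = 1 + (½)*7 = 1 + 7/2 = 9/2)
((P + j(5))² - 2185) - 2849 = ((260 + 9/2)² - 2185) - 2849 = ((529/2)² - 2185) - 2849 = (279841/4 - 2185) - 2849 = 271101/4 - 2849 = 259705/4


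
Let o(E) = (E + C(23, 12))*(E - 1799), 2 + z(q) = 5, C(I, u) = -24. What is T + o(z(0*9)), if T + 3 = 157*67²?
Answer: 742486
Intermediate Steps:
z(q) = 3 (z(q) = -2 + 5 = 3)
o(E) = (-1799 + E)*(-24 + E) (o(E) = (E - 24)*(E - 1799) = (-24 + E)*(-1799 + E) = (-1799 + E)*(-24 + E))
T = 704770 (T = -3 + 157*67² = -3 + 157*4489 = -3 + 704773 = 704770)
T + o(z(0*9)) = 704770 + (43176 + 3² - 1823*3) = 704770 + (43176 + 9 - 5469) = 704770 + 37716 = 742486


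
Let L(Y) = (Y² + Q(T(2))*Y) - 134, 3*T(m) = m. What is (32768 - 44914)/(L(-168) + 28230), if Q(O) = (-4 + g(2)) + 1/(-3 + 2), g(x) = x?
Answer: -6073/28412 ≈ -0.21375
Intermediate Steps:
T(m) = m/3
Q(O) = -3 (Q(O) = (-4 + 2) + 1/(-3 + 2) = -2 + 1/(-1) = -2 - 1 = -3)
L(Y) = -134 + Y² - 3*Y (L(Y) = (Y² - 3*Y) - 134 = -134 + Y² - 3*Y)
(32768 - 44914)/(L(-168) + 28230) = (32768 - 44914)/((-134 + (-168)² - 3*(-168)) + 28230) = -12146/((-134 + 28224 + 504) + 28230) = -12146/(28594 + 28230) = -12146/56824 = -12146*1/56824 = -6073/28412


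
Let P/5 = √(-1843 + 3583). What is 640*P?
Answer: 6400*√435 ≈ 1.3348e+5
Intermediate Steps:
P = 10*√435 (P = 5*√(-1843 + 3583) = 5*√1740 = 5*(2*√435) = 10*√435 ≈ 208.57)
640*P = 640*(10*√435) = 6400*√435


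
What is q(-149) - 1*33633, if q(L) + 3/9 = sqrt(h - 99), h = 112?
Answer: -100900/3 + sqrt(13) ≈ -33630.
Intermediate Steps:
q(L) = -1/3 + sqrt(13) (q(L) = -1/3 + sqrt(112 - 99) = -1/3 + sqrt(13))
q(-149) - 1*33633 = (-1/3 + sqrt(13)) - 1*33633 = (-1/3 + sqrt(13)) - 33633 = -100900/3 + sqrt(13)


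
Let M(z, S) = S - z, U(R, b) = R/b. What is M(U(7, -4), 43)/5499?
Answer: 179/21996 ≈ 0.0081378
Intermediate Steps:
M(U(7, -4), 43)/5499 = (43 - 7/(-4))/5499 = (43 - 7*(-1)/4)*(1/5499) = (43 - 1*(-7/4))*(1/5499) = (43 + 7/4)*(1/5499) = (179/4)*(1/5499) = 179/21996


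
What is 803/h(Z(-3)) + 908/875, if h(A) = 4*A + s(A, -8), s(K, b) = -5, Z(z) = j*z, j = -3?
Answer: 730773/27125 ≈ 26.941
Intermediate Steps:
Z(z) = -3*z
h(A) = -5 + 4*A (h(A) = 4*A - 5 = -5 + 4*A)
803/h(Z(-3)) + 908/875 = 803/(-5 + 4*(-3*(-3))) + 908/875 = 803/(-5 + 4*9) + 908*(1/875) = 803/(-5 + 36) + 908/875 = 803/31 + 908/875 = 730773/27125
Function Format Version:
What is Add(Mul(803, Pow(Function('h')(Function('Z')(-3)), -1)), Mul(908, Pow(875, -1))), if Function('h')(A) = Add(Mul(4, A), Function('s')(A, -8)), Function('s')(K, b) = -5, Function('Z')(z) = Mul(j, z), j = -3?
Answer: Rational(730773, 27125) ≈ 26.941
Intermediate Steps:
Function('Z')(z) = Mul(-3, z)
Function('h')(A) = Add(-5, Mul(4, A)) (Function('h')(A) = Add(Mul(4, A), -5) = Add(-5, Mul(4, A)))
Add(Mul(803, Pow(Function('h')(Function('Z')(-3)), -1)), Mul(908, Pow(875, -1))) = Add(Mul(803, Pow(Add(-5, Mul(4, Mul(-3, -3))), -1)), Mul(908, Pow(875, -1))) = Add(Mul(803, Pow(Add(-5, Mul(4, 9)), -1)), Mul(908, Rational(1, 875))) = Add(Mul(803, Pow(Add(-5, 36), -1)), Rational(908, 875)) = Add(Mul(803, Pow(31, -1)), Rational(908, 875)) = Add(Mul(803, Rational(1, 31)), Rational(908, 875)) = Add(Rational(803, 31), Rational(908, 875)) = Rational(730773, 27125)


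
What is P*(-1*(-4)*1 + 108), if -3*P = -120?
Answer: 4480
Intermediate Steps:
P = 40 (P = -1/3*(-120) = 40)
P*(-1*(-4)*1 + 108) = 40*(-1*(-4)*1 + 108) = 40*(4*1 + 108) = 40*(4 + 108) = 40*112 = 4480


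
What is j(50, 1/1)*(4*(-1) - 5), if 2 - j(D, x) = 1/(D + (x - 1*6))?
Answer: -89/5 ≈ -17.800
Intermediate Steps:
j(D, x) = 2 - 1/(-6 + D + x) (j(D, x) = 2 - 1/(D + (x - 1*6)) = 2 - 1/(D + (x - 6)) = 2 - 1/(D + (-6 + x)) = 2 - 1/(-6 + D + x))
j(50, 1/1)*(4*(-1) - 5) = ((-13 + 2*50 + 2/1)/(-6 + 50 + 1/1))*(4*(-1) - 5) = ((-13 + 100 + 2*1)/(-6 + 50 + 1))*(-4 - 5) = ((-13 + 100 + 2)/45)*(-9) = ((1/45)*89)*(-9) = (89/45)*(-9) = -89/5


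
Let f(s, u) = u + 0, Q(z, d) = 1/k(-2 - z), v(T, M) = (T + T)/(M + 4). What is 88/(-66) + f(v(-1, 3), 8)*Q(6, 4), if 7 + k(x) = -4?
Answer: -68/33 ≈ -2.0606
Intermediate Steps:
k(x) = -11 (k(x) = -7 - 4 = -11)
v(T, M) = 2*T/(4 + M) (v(T, M) = (2*T)/(4 + M) = 2*T/(4 + M))
Q(z, d) = -1/11 (Q(z, d) = 1/(-11) = -1/11)
f(s, u) = u
88/(-66) + f(v(-1, 3), 8)*Q(6, 4) = 88/(-66) + 8*(-1/11) = 88*(-1/66) - 8/11 = -4/3 - 8/11 = -68/33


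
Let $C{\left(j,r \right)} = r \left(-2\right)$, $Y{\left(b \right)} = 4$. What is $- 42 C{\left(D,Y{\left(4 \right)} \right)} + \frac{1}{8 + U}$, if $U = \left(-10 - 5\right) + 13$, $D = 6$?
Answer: $\frac{2017}{6} \approx 336.17$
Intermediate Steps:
$C{\left(j,r \right)} = - 2 r$
$U = -2$ ($U = \left(-10 - 5\right) + 13 = -15 + 13 = -2$)
$- 42 C{\left(D,Y{\left(4 \right)} \right)} + \frac{1}{8 + U} = - 42 \left(\left(-2\right) 4\right) + \frac{1}{8 - 2} = \left(-42\right) \left(-8\right) + \frac{1}{6} = 336 + \frac{1}{6} = \frac{2017}{6}$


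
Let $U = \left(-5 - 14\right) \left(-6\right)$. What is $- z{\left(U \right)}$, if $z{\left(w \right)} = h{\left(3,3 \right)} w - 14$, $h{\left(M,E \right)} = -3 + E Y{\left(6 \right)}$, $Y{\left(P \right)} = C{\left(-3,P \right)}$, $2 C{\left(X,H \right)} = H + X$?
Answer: $-157$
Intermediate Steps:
$C{\left(X,H \right)} = \frac{H}{2} + \frac{X}{2}$ ($C{\left(X,H \right)} = \frac{H + X}{2} = \frac{H}{2} + \frac{X}{2}$)
$Y{\left(P \right)} = - \frac{3}{2} + \frac{P}{2}$ ($Y{\left(P \right)} = \frac{P}{2} + \frac{1}{2} \left(-3\right) = \frac{P}{2} - \frac{3}{2} = - \frac{3}{2} + \frac{P}{2}$)
$h{\left(M,E \right)} = -3 + \frac{3 E}{2}$ ($h{\left(M,E \right)} = -3 + E \left(- \frac{3}{2} + \frac{1}{2} \cdot 6\right) = -3 + E \left(- \frac{3}{2} + 3\right) = -3 + E \frac{3}{2} = -3 + \frac{3 E}{2}$)
$U = 114$ ($U = \left(-19\right) \left(-6\right) = 114$)
$z{\left(w \right)} = -14 + \frac{3 w}{2}$ ($z{\left(w \right)} = \left(-3 + \frac{3}{2} \cdot 3\right) w - 14 = \left(-3 + \frac{9}{2}\right) w - 14 = \frac{3 w}{2} - 14 = -14 + \frac{3 w}{2}$)
$- z{\left(U \right)} = - (-14 + \frac{3}{2} \cdot 114) = - (-14 + 171) = \left(-1\right) 157 = -157$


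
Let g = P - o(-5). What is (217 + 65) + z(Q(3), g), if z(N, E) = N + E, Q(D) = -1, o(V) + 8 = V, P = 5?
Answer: 299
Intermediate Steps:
o(V) = -8 + V
g = 18 (g = 5 - (-8 - 5) = 5 - 1*(-13) = 5 + 13 = 18)
z(N, E) = E + N
(217 + 65) + z(Q(3), g) = (217 + 65) + (18 - 1) = 282 + 17 = 299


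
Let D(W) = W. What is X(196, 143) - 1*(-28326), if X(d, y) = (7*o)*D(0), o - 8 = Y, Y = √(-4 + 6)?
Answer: 28326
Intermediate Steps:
Y = √2 ≈ 1.4142
o = 8 + √2 ≈ 9.4142
X(d, y) = 0 (X(d, y) = (7*(8 + √2))*0 = (56 + 7*√2)*0 = 0)
X(196, 143) - 1*(-28326) = 0 - 1*(-28326) = 0 + 28326 = 28326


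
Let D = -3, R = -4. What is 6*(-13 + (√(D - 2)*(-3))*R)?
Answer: -78 + 72*I*√5 ≈ -78.0 + 161.0*I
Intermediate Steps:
6*(-13 + (√(D - 2)*(-3))*R) = 6*(-13 + (√(-3 - 2)*(-3))*(-4)) = 6*(-13 + (√(-5)*(-3))*(-4)) = 6*(-13 + ((I*√5)*(-3))*(-4)) = 6*(-13 - 3*I*√5*(-4)) = 6*(-13 + 12*I*√5) = -78 + 72*I*√5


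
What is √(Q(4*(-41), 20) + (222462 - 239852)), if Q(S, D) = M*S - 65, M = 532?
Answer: I*√104703 ≈ 323.58*I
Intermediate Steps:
Q(S, D) = -65 + 532*S (Q(S, D) = 532*S - 65 = -65 + 532*S)
√(Q(4*(-41), 20) + (222462 - 239852)) = √((-65 + 532*(4*(-41))) + (222462 - 239852)) = √((-65 + 532*(-164)) - 17390) = √((-65 - 87248) - 17390) = √(-87313 - 17390) = √(-104703) = I*√104703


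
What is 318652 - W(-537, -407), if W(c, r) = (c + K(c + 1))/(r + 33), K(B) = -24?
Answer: 637301/2 ≈ 3.1865e+5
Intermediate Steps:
W(c, r) = (-24 + c)/(33 + r) (W(c, r) = (c - 24)/(r + 33) = (-24 + c)/(33 + r))
318652 - W(-537, -407) = 318652 - (-24 - 537)/(33 - 407) = 318652 - (-561)/(-374) = 318652 - (-1)*(-561)/374 = 318652 - 1*3/2 = 318652 - 3/2 = 637301/2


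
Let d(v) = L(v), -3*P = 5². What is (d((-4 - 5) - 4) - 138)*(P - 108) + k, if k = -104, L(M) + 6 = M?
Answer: 54481/3 ≈ 18160.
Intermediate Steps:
P = -25/3 (P = -⅓*5² = -⅓*25 = -25/3 ≈ -8.3333)
L(M) = -6 + M
d(v) = -6 + v
(d((-4 - 5) - 4) - 138)*(P - 108) + k = ((-6 + ((-4 - 5) - 4)) - 138)*(-25/3 - 108) - 104 = ((-6 + (-9 - 4)) - 138)*(-349/3) - 104 = ((-6 - 13) - 138)*(-349/3) - 104 = (-19 - 138)*(-349/3) - 104 = -157*(-349/3) - 104 = 54793/3 - 104 = 54481/3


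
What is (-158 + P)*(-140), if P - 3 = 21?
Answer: 18760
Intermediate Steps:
P = 24 (P = 3 + 21 = 24)
(-158 + P)*(-140) = (-158 + 24)*(-140) = -134*(-140) = 18760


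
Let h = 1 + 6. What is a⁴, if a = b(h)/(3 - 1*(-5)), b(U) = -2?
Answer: 1/256 ≈ 0.0039063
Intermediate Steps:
h = 7
a = -¼ (a = -2/(3 - 1*(-5)) = -2/(3 + 5) = -2/8 = -2*⅛ = -¼ ≈ -0.25000)
a⁴ = (-¼)⁴ = 1/256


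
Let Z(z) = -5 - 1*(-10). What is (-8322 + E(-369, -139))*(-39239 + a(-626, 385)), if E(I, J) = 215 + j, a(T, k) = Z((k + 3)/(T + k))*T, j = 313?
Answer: 330223986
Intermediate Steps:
Z(z) = 5 (Z(z) = -5 + 10 = 5)
a(T, k) = 5*T
E(I, J) = 528 (E(I, J) = 215 + 313 = 528)
(-8322 + E(-369, -139))*(-39239 + a(-626, 385)) = (-8322 + 528)*(-39239 + 5*(-626)) = -7794*(-39239 - 3130) = -7794*(-42369) = 330223986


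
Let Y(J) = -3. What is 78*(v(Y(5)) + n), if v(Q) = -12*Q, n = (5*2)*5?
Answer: 6708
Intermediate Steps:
n = 50 (n = 10*5 = 50)
78*(v(Y(5)) + n) = 78*(-12*(-3) + 50) = 78*(36 + 50) = 78*86 = 6708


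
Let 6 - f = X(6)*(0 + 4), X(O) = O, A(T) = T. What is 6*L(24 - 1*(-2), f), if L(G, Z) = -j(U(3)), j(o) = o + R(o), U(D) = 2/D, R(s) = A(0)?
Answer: -4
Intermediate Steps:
R(s) = 0
f = -18 (f = 6 - 6*(0 + 4) = 6 - 6*4 = 6 - 1*24 = 6 - 24 = -18)
j(o) = o (j(o) = o + 0 = o)
L(G, Z) = -⅔ (L(G, Z) = -2/3 = -1*⅔ = -⅔)
6*L(24 - 1*(-2), f) = 6*(-⅔) = -4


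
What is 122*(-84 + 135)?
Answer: 6222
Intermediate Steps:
122*(-84 + 135) = 122*51 = 6222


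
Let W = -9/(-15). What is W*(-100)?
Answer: -60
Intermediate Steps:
W = ⅗ (W = -1/15*(-9) = ⅗ ≈ 0.60000)
W*(-100) = (⅗)*(-100) = -60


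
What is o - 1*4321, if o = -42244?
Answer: -46565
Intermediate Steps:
o - 1*4321 = -42244 - 1*4321 = -42244 - 4321 = -46565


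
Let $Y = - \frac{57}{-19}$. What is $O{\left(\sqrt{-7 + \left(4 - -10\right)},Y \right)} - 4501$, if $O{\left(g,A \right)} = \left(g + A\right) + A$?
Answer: $-4495 + \sqrt{7} \approx -4492.4$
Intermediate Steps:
$Y = 3$ ($Y = \left(-57\right) \left(- \frac{1}{19}\right) = 3$)
$O{\left(g,A \right)} = g + 2 A$ ($O{\left(g,A \right)} = \left(A + g\right) + A = g + 2 A$)
$O{\left(\sqrt{-7 + \left(4 - -10\right)},Y \right)} - 4501 = \left(\sqrt{-7 + \left(4 - -10\right)} + 2 \cdot 3\right) - 4501 = \left(\sqrt{-7 + \left(4 + 10\right)} + 6\right) - 4501 = \left(\sqrt{-7 + 14} + 6\right) - 4501 = \left(\sqrt{7} + 6\right) - 4501 = \left(6 + \sqrt{7}\right) - 4501 = -4495 + \sqrt{7}$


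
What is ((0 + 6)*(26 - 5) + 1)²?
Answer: 16129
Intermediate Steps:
((0 + 6)*(26 - 5) + 1)² = (6*21 + 1)² = (126 + 1)² = 127² = 16129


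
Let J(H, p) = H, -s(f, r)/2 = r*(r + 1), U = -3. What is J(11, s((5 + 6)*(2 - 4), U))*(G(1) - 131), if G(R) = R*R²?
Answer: -1430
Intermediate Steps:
s(f, r) = -2*r*(1 + r) (s(f, r) = -2*r*(r + 1) = -2*r*(1 + r))
G(R) = R³
J(11, s((5 + 6)*(2 - 4), U))*(G(1) - 131) = 11*(1³ - 131) = 11*(1 - 131) = 11*(-130) = -1430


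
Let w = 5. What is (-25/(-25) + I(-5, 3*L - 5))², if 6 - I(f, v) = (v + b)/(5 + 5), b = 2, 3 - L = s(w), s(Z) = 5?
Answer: 6241/100 ≈ 62.410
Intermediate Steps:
L = -2 (L = 3 - 1*5 = 3 - 5 = -2)
I(f, v) = 29/5 - v/10 (I(f, v) = 6 - (v + 2)/(5 + 5) = 6 - (2 + v)/10 = 6 - (⅕ + v/10) = 6 + (-⅕ - v/10) = 29/5 - v/10)
(-25/(-25) + I(-5, 3*L - 5))² = (-25/(-25) + (29/5 - (3*(-2) - 5)/10))² = (-25*(-1/25) + (29/5 - (-6 - 5)/10))² = (1 + (29/5 - ⅒*(-11)))² = (1 + (29/5 + 11/10))² = (1 + 69/10)² = (79/10)² = 6241/100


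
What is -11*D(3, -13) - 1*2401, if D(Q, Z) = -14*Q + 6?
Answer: -2005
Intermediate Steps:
D(Q, Z) = 6 - 14*Q
-11*D(3, -13) - 1*2401 = -11*(6 - 14*3) - 1*2401 = -11*(6 - 42) - 2401 = -11*(-36) - 2401 = 396 - 2401 = -2005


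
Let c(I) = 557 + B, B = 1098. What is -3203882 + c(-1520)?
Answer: -3202227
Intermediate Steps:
c(I) = 1655 (c(I) = 557 + 1098 = 1655)
-3203882 + c(-1520) = -3203882 + 1655 = -3202227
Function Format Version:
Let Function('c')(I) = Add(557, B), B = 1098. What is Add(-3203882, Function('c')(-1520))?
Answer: -3202227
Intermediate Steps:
Function('c')(I) = 1655 (Function('c')(I) = Add(557, 1098) = 1655)
Add(-3203882, Function('c')(-1520)) = Add(-3203882, 1655) = -3202227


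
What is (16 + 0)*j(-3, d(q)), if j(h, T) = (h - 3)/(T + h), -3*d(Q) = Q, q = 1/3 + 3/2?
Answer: 1728/65 ≈ 26.585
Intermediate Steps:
q = 11/6 (q = 1*(⅓) + 3*(½) = ⅓ + 3/2 = 11/6 ≈ 1.8333)
d(Q) = -Q/3
j(h, T) = (-3 + h)/(T + h)
(16 + 0)*j(-3, d(q)) = (16 + 0)*((-3 - 3)/(-⅓*11/6 - 3)) = 16*(-6/(-11/18 - 3)) = 16*(-6/(-65/18)) = 16*(-18/65*(-6)) = 16*(108/65) = 1728/65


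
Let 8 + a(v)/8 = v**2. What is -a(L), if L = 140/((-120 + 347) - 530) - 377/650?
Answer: 3173901262/57380625 ≈ 55.313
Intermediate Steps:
L = -15787/15150 (L = 140/(227 - 530) - 377*1/650 = 140/(-303) - 29/50 = 140*(-1/303) - 29/50 = -140/303 - 29/50 = -15787/15150 ≈ -1.0420)
a(v) = -64 + 8*v**2
-a(L) = -(-64 + 8*(-15787/15150)**2) = -(-64 + 8*(249229369/229522500)) = -(-64 + 498458738/57380625) = -1*(-3173901262/57380625) = 3173901262/57380625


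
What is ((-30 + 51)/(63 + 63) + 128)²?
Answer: 591361/36 ≈ 16427.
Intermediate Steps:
((-30 + 51)/(63 + 63) + 128)² = (21/126 + 128)² = (21*(1/126) + 128)² = (⅙ + 128)² = (769/6)² = 591361/36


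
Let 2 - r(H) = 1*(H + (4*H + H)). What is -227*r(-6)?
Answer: -8626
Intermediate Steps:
r(H) = 2 - 6*H (r(H) = 2 - (H + (4*H + H)) = 2 - (H + 5*H) = 2 - 6*H)
-227*r(-6) = -227*(2 - 6*(-6)) = -227*(2 + 36) = -227*38 = -8626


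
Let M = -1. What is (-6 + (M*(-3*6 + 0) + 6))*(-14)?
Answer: -252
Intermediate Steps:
(-6 + (M*(-3*6 + 0) + 6))*(-14) = (-6 + (-(-3*6 + 0) + 6))*(-14) = (-6 + (-(-18 + 0) + 6))*(-14) = (-6 + (-1*(-18) + 6))*(-14) = (-6 + (18 + 6))*(-14) = (-6 + 24)*(-14) = 18*(-14) = -252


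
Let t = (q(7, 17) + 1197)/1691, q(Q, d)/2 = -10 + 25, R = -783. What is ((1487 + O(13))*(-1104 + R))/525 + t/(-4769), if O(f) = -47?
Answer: -1460878427553/282253265 ≈ -5175.8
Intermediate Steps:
q(Q, d) = 30 (q(Q, d) = 2*(-10 + 25) = 2*15 = 30)
t = 1227/1691 (t = (30 + 1197)/1691 = 1227*(1/1691) = 1227/1691 ≈ 0.72561)
((1487 + O(13))*(-1104 + R))/525 + t/(-4769) = ((1487 - 47)*(-1104 - 783))/525 + (1227/1691)/(-4769) = (1440*(-1887))*(1/525) + (1227/1691)*(-1/4769) = -2717280*1/525 - 1227/8064379 = -181152/35 - 1227/8064379 = -1460878427553/282253265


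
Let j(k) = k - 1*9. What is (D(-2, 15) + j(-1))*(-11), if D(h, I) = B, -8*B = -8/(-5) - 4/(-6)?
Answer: 6787/60 ≈ 113.12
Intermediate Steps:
j(k) = -9 + k (j(k) = k - 9 = -9 + k)
B = -17/60 (B = -(-8/(-5) - 4/(-6))/8 = -(-8*(-⅕) - 4*(-⅙))/8 = -(8/5 + ⅔)/8 = -⅛*34/15 = -17/60 ≈ -0.28333)
D(h, I) = -17/60
(D(-2, 15) + j(-1))*(-11) = (-17/60 + (-9 - 1))*(-11) = (-17/60 - 10)*(-11) = -617/60*(-11) = 6787/60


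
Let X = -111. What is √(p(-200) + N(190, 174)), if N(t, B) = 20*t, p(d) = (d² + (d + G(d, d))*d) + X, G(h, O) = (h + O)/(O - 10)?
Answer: √36738849/21 ≈ 288.63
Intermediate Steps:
G(h, O) = (O + h)/(-10 + O)
p(d) = -111 + d² + d*(d + 2*d/(-10 + d)) (p(d) = (d² + (d + (d + d)/(-10 + d))*d) - 111 = (d² + (d + (2*d)/(-10 + d))*d) - 111 = (d² + (d + 2*d/(-10 + d))*d) - 111 = (d² + d*(d + 2*d/(-10 + d))) - 111 = -111 + d² + d*(d + 2*d/(-10 + d)))
√(p(-200) + N(190, 174)) = √((2*(-200)² + (-111 + 2*(-200)²)*(-10 - 200))/(-10 - 200) + 20*190) = √((2*40000 + (-111 + 2*40000)*(-210))/(-210) + 3800) = √(-(80000 + (-111 + 80000)*(-210))/210 + 3800) = √(-(80000 + 79889*(-210))/210 + 3800) = √(-(80000 - 16776690)/210 + 3800) = √(-1/210*(-16696690) + 3800) = √(1669669/21 + 3800) = √(1749469/21) = √36738849/21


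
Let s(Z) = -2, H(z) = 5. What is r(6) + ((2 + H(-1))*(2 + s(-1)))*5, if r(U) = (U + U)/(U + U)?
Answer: 1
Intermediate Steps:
r(U) = 1 (r(U) = (2*U)/((2*U)) = (2*U)*(1/(2*U)) = 1)
r(6) + ((2 + H(-1))*(2 + s(-1)))*5 = 1 + ((2 + 5)*(2 - 2))*5 = 1 + (7*0)*5 = 1 + 0*5 = 1 + 0 = 1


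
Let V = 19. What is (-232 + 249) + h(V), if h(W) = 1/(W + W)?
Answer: 647/38 ≈ 17.026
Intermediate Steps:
h(W) = 1/(2*W)
(-232 + 249) + h(V) = (-232 + 249) + (½)/19 = 17 + (½)*(1/19) = 17 + 1/38 = 647/38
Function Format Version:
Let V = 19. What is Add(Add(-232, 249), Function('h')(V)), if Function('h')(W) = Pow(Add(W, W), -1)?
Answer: Rational(647, 38) ≈ 17.026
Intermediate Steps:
Function('h')(W) = Mul(Rational(1, 2), Pow(W, -1)) (Function('h')(W) = Pow(Mul(2, W), -1) = Mul(Rational(1, 2), Pow(W, -1)))
Add(Add(-232, 249), Function('h')(V)) = Add(Add(-232, 249), Mul(Rational(1, 2), Pow(19, -1))) = Add(17, Mul(Rational(1, 2), Rational(1, 19))) = Add(17, Rational(1, 38)) = Rational(647, 38)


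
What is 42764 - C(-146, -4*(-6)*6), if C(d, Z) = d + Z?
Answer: 42766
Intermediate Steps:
C(d, Z) = Z + d
42764 - C(-146, -4*(-6)*6) = 42764 - (-4*(-6)*6 - 146) = 42764 - (24*6 - 146) = 42764 - (144 - 146) = 42764 - 1*(-2) = 42764 + 2 = 42766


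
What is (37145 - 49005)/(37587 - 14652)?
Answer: -2372/4587 ≈ -0.51711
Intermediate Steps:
(37145 - 49005)/(37587 - 14652) = -11860/22935 = -11860*1/22935 = -2372/4587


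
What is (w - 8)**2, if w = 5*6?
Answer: 484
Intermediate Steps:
w = 30
(w - 8)**2 = (30 - 8)**2 = 22**2 = 484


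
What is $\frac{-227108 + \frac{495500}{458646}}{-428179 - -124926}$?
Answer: $\frac{52080840134}{69542887719} \approx 0.7489$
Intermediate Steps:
$\frac{-227108 + \frac{495500}{458646}}{-428179 - -124926} = \frac{-227108 + 495500 \cdot \frac{1}{458646}}{-428179 + \left(-63828 + 188754\right)} = \frac{-227108 + \frac{247750}{229323}}{-428179 + 124926} = - \frac{52080840134}{229323 \left(-303253\right)} = \left(- \frac{52080840134}{229323}\right) \left(- \frac{1}{303253}\right) = \frac{52080840134}{69542887719}$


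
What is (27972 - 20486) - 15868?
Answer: -8382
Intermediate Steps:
(27972 - 20486) - 15868 = 7486 - 15868 = -8382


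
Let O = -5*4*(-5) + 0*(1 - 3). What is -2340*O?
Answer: -234000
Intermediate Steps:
O = 100 (O = -20*(-5) + 0*(-2) = 100 + 0 = 100)
-2340*O = -2340*100 = -234000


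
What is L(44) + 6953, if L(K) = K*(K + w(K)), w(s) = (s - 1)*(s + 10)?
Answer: 111057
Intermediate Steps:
w(s) = (-1 + s)*(10 + s)
L(K) = K*(-10 + K**2 + 10*K) (L(K) = K*(K + (-10 + K**2 + 9*K)) = K*(-10 + K**2 + 10*K))
L(44) + 6953 = 44*(-10 + 44**2 + 10*44) + 6953 = 44*(-10 + 1936 + 440) + 6953 = 44*2366 + 6953 = 104104 + 6953 = 111057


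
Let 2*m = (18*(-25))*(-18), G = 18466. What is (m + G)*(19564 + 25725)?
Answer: 1019727124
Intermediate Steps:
m = 4050 (m = ((18*(-25))*(-18))/2 = (-450*(-18))/2 = (½)*8100 = 4050)
(m + G)*(19564 + 25725) = (4050 + 18466)*(19564 + 25725) = 22516*45289 = 1019727124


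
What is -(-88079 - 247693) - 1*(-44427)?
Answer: 380199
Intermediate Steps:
-(-88079 - 247693) - 1*(-44427) = -1*(-335772) + 44427 = 335772 + 44427 = 380199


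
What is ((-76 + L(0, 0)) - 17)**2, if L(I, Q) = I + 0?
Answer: 8649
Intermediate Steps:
L(I, Q) = I
((-76 + L(0, 0)) - 17)**2 = ((-76 + 0) - 17)**2 = (-76 - 17)**2 = (-93)**2 = 8649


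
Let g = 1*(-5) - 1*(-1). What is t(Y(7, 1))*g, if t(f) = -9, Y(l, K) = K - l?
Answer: 36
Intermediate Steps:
g = -4 (g = -5 + 1 = -4)
t(Y(7, 1))*g = -9*(-4) = 36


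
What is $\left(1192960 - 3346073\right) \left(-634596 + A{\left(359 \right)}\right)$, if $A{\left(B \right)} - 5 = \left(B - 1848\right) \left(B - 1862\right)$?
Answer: $-3452249709488$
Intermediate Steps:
$A{\left(B \right)} = 5 + \left(-1862 + B\right) \left(-1848 + B\right)$ ($A{\left(B \right)} = 5 + \left(B - 1848\right) \left(B - 1862\right) = 5 + \left(-1848 + B\right) \left(-1862 + B\right) = 5 + \left(-1862 + B\right) \left(-1848 + B\right)$)
$\left(1192960 - 3346073\right) \left(-634596 + A{\left(359 \right)}\right) = \left(1192960 - 3346073\right) \left(-634596 + \left(3440981 + 359^{2} - 1331890\right)\right) = - 2153113 \left(-634596 + \left(3440981 + 128881 - 1331890\right)\right) = - 2153113 \left(-634596 + 2237972\right) = \left(-2153113\right) 1603376 = -3452249709488$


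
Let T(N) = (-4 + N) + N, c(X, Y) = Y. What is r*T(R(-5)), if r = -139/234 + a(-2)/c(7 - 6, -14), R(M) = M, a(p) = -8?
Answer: 37/117 ≈ 0.31624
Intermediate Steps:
T(N) = -4 + 2*N
r = -37/1638 (r = -139/234 - 8/(-14) = -139*1/234 - 8*(-1/14) = -139/234 + 4/7 = -37/1638 ≈ -0.022589)
r*T(R(-5)) = -37*(-4 + 2*(-5))/1638 = -37*(-4 - 10)/1638 = -37/1638*(-14) = 37/117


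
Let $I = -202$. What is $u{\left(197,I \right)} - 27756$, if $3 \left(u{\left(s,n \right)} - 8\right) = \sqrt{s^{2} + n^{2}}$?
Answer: $-27748 + \frac{\sqrt{79613}}{3} \approx -27654.0$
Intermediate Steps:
$u{\left(s,n \right)} = 8 + \frac{\sqrt{n^{2} + s^{2}}}{3}$ ($u{\left(s,n \right)} = 8 + \frac{\sqrt{s^{2} + n^{2}}}{3} = 8 + \frac{\sqrt{n^{2} + s^{2}}}{3}$)
$u{\left(197,I \right)} - 27756 = \left(8 + \frac{\sqrt{\left(-202\right)^{2} + 197^{2}}}{3}\right) - 27756 = \left(8 + \frac{\sqrt{40804 + 38809}}{3}\right) - 27756 = \left(8 + \frac{\sqrt{79613}}{3}\right) - 27756 = -27748 + \frac{\sqrt{79613}}{3}$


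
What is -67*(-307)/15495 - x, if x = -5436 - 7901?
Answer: 206677384/15495 ≈ 13338.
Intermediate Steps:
x = -13337
-67*(-307)/15495 - x = -67*(-307)/15495 - 1*(-13337) = 20569*(1/15495) + 13337 = 20569/15495 + 13337 = 206677384/15495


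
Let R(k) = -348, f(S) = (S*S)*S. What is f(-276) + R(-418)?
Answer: -21024924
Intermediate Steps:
f(S) = S**3 (f(S) = S**2*S = S**3)
f(-276) + R(-418) = (-276)**3 - 348 = -21024576 - 348 = -21024924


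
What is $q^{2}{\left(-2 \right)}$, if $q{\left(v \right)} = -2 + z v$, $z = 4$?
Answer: $100$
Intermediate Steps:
$q{\left(v \right)} = -2 + 4 v$
$q^{2}{\left(-2 \right)} = \left(-2 + 4 \left(-2\right)\right)^{2} = \left(-2 - 8\right)^{2} = \left(-10\right)^{2} = 100$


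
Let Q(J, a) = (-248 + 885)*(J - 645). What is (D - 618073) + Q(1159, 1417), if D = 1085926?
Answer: 795271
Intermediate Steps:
Q(J, a) = -410865 + 637*J (Q(J, a) = 637*(-645 + J) = -410865 + 637*J)
(D - 618073) + Q(1159, 1417) = (1085926 - 618073) + (-410865 + 637*1159) = 467853 + (-410865 + 738283) = 467853 + 327418 = 795271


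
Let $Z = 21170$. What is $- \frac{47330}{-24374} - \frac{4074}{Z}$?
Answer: $\frac{225669106}{128999395} \approx 1.7494$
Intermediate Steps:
$- \frac{47330}{-24374} - \frac{4074}{Z} = - \frac{47330}{-24374} - \frac{4074}{21170} = \left(-47330\right) \left(- \frac{1}{24374}\right) - \frac{2037}{10585} = \frac{23665}{12187} - \frac{2037}{10585} = \frac{225669106}{128999395}$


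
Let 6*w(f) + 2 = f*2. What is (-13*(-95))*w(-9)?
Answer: -12350/3 ≈ -4116.7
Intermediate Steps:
w(f) = -⅓ + f/3 (w(f) = -⅓ + (f*2)/6 = -⅓ + (2*f)/6 = -⅓ + f/3)
(-13*(-95))*w(-9) = (-13*(-95))*(-⅓ + (⅓)*(-9)) = 1235*(-⅓ - 3) = 1235*(-10/3) = -12350/3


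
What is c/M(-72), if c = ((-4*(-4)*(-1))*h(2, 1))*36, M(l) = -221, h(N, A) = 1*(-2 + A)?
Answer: -576/221 ≈ -2.6063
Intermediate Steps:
h(N, A) = -2 + A
c = 576 (c = ((-4*(-4)*(-1))*(-2 + 1))*36 = ((16*(-1))*(-1))*36 = -16*(-1)*36 = 16*36 = 576)
c/M(-72) = 576/(-221) = 576*(-1/221) = -576/221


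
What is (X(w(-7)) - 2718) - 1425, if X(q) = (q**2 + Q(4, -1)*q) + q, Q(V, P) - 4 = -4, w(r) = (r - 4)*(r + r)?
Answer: 19727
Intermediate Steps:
w(r) = 2*r*(-4 + r) (w(r) = (-4 + r)*(2*r) = 2*r*(-4 + r))
Q(V, P) = 0 (Q(V, P) = 4 - 4 = 0)
X(q) = q + q**2 (X(q) = (q**2 + 0*q) + q = (q**2 + 0) + q = q**2 + q = q + q**2)
(X(w(-7)) - 2718) - 1425 = ((2*(-7)*(-4 - 7))*(1 + 2*(-7)*(-4 - 7)) - 2718) - 1425 = ((2*(-7)*(-11))*(1 + 2*(-7)*(-11)) - 2718) - 1425 = (154*(1 + 154) - 2718) - 1425 = (154*155 - 2718) - 1425 = (23870 - 2718) - 1425 = 21152 - 1425 = 19727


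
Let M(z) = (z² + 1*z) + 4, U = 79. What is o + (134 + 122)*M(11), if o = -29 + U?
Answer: 34866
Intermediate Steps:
o = 50 (o = -29 + 79 = 50)
M(z) = 4 + z + z² (M(z) = (z² + z) + 4 = (z + z²) + 4 = 4 + z + z²)
o + (134 + 122)*M(11) = 50 + (134 + 122)*(4 + 11 + 11²) = 50 + 256*(4 + 11 + 121) = 50 + 256*136 = 50 + 34816 = 34866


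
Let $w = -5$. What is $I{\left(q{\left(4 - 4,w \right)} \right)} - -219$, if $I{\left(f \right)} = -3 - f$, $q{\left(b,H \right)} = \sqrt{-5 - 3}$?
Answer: $216 - 2 i \sqrt{2} \approx 216.0 - 2.8284 i$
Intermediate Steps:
$q{\left(b,H \right)} = 2 i \sqrt{2}$ ($q{\left(b,H \right)} = \sqrt{-8} = 2 i \sqrt{2}$)
$I{\left(q{\left(4 - 4,w \right)} \right)} - -219 = \left(-3 - 2 i \sqrt{2}\right) - -219 = \left(-3 - 2 i \sqrt{2}\right) + 219 = 216 - 2 i \sqrt{2}$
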